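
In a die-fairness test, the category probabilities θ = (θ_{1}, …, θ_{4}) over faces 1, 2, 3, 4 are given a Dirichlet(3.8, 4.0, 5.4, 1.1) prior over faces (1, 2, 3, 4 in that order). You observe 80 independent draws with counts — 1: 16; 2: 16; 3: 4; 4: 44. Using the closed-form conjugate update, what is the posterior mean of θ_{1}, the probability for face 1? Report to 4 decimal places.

0.2100

The Dirichlet prior is conjugate to the Multinomial likelihood: each posterior αⱼ = prior αⱼ + observed count nⱼ.
Posterior concentration: (19.8, 20.0, 9.4, 45.1), total = 94.3.
E[θ_{1}|data] = α_{1}/Σα = 19.8/94.3 = 0.2100.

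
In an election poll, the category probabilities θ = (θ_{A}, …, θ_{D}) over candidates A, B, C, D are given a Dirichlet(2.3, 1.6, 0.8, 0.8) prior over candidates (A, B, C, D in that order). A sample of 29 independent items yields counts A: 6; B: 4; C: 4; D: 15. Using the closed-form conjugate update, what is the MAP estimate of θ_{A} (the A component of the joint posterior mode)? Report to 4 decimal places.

0.2393

The Dirichlet prior is conjugate to the Multinomial likelihood: each posterior αⱼ = prior αⱼ + observed count nⱼ.
Posterior concentration: (8.3, 5.6, 4.8, 15.8), total = 34.5.
Joint mode component: (α_{A}−1)/(Σα−K) = 7.3/30.5 = 0.2393.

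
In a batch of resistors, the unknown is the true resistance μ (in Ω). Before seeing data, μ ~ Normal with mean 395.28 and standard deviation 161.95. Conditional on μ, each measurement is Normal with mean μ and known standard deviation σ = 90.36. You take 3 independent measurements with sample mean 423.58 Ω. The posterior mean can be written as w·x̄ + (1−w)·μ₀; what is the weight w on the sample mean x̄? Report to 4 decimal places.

0.9060

For Normal data with known variance σ², a Normal(μ₀, σ₀²) prior on μ is conjugate. Posterior precision = 1/σ₀² + n/σ²; posterior mean is the precision-weighted average of μ₀ and x̄.
σ₀² = 161.95² = 26227.8025, σ² = 90.36² = 8164.9296. Prior precision 1/σ₀² = 1/26227.8025; data precision n/σ² = 3/8164.9296.
w = (n/σ²)/(1/σ₀² + n/σ²) = n·σ₀²/(σ² + n·σ₀²) = 3·26227.8025/(8164.9296 + 3·26227.8025) = 78683.4075/86848.3371 = 0.9060.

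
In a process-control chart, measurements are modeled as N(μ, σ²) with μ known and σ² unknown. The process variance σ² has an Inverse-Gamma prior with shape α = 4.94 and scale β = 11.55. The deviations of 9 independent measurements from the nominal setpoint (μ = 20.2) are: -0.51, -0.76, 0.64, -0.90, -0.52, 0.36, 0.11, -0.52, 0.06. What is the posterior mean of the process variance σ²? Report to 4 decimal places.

1.5310

With known mean μ and an Inverse-Gamma(α, β) prior on σ², the Normal likelihood is conjugate: posterior is Inv-Gamma(α + n/2, β + Σ(xᵢ−μ)²/2).
Σ(xᵢ−μ)² = (-0.51)² + (-0.76)² + (0.64)² + (-0.90)² + (-0.52)² + (0.36)² + (0.11)² + (-0.52)² + (0.06)² = 2.7434.
Posterior: Inv-Gamma(4.94 + 9/2, 11.55 + 2.7434/2) = Inv-Gamma(9.44, 12.92170).
E[σ²|data] = β/(α−1) = 12.92170/8.44 = 1.5310.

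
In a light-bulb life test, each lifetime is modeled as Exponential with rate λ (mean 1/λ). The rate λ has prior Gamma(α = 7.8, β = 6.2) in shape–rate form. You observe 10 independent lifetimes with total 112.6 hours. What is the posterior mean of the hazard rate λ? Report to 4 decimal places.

0.1498

With a Gamma(shape α, rate β) prior on the exponential rate λ, the posterior after n observations with total T = Σxᵢ is Gamma(α+n, β+T).
Posterior: Gamma(7.8+10, 6.2+112.6) = Gamma(17.8, 118.8).
Posterior mean of λ = α/β = 17.8/118.8 = 0.1498.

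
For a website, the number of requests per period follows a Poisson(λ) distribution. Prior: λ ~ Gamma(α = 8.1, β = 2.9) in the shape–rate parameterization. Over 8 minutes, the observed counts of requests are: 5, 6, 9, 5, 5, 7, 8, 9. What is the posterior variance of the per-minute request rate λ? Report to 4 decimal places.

0.5227

With a Gamma(shape α, rate β) prior, the Poisson likelihood is conjugate: the posterior is Gamma(α + ΣXᵢ, β + n).
Sum of counts S = 54 over n = 8 minutes.
Posterior: Gamma(α+S, β+n) = Gamma(8.1+54, 2.9+8) = Gamma(62.1, 10.9).
Var = α/β² = 62.1/10.9² = 0.5227.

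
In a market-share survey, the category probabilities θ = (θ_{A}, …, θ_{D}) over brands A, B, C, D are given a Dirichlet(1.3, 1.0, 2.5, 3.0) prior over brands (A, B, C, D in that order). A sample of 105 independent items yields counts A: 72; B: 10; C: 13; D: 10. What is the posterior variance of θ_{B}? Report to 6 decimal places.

0.000773

The Dirichlet prior is conjugate to the Multinomial likelihood: each posterior αⱼ = prior αⱼ + observed count nⱼ.
Posterior concentration: (73.3, 11.0, 15.5, 13.0), total = 112.8.
Var[θ_j] = α_j(Σα−α_j)/((Σα)²(Σα+1)) = 11.0·101.8/(112.8²·113.8) = 0.000773.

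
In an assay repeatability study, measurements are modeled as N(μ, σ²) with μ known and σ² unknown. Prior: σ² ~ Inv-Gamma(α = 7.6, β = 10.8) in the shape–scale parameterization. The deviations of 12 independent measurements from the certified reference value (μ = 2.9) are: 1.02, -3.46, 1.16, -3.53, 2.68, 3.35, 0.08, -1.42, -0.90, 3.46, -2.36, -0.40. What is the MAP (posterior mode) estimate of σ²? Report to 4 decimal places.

2.9917

With known mean μ and an Inverse-Gamma(α, β) prior on σ², the Normal likelihood is conjugate: posterior is Inv-Gamma(α + n/2, β + Σ(xᵢ−μ)²/2).
Σ(xᵢ−μ)² = (1.02)² + (-3.46)² + (1.16)² + (-3.53)² + (2.68)² + (3.35)² + (0.08)² + (-1.42)² + (-0.90)² + (3.46)² + (-2.36)² + (-0.40)² = 65.7574.
Posterior: Inv-Gamma(7.6 + 12/2, 10.8 + 65.7574/2) = Inv-Gamma(13.60, 43.67870).
Mode = β/(α+1) = 43.67870/14.60 = 2.9917.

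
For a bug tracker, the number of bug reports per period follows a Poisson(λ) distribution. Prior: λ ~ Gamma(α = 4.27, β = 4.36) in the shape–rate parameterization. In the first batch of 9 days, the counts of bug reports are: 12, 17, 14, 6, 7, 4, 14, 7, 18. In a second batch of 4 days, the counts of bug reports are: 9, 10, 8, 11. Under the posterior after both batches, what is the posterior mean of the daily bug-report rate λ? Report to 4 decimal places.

8.1377

With a Gamma(shape α, rate β) prior, the Poisson likelihood is conjugate: the posterior is Gamma(α + ΣXᵢ, β + n).
Batch 1: sum of counts S = 99 over n = 9 days.
After batch 1: Gamma(α+S, β+n) = Gamma(4.27+99, 4.36+9) = Gamma(103.27, 13.36).
Batch 2: sum of counts S = 38 over n = 4 days.
After batch 2: Gamma(α+S, β+n) = Gamma(103.27+38, 13.36+4) = Gamma(141.27, 17.36).
Posterior mean = α/β = 141.27/17.36 = 8.1377.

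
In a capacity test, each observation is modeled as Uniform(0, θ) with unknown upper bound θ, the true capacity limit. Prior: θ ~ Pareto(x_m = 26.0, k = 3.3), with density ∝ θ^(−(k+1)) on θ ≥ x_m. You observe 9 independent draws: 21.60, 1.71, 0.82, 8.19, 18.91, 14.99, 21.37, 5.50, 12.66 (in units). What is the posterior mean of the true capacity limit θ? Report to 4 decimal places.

A Pareto(scale x_m, shape k) prior on the upper bound θ of Uniform(0, θ) is conjugate: posterior is Pareto(max(x_m, max xᵢ), k + n).
Sample maximum = 21.60; prior scale x_m = 26.0 → posterior scale = max = 26.00.
Posterior shape = 3.3 + 9 = 12.3.
E[θ|data] = k·x_m/(k−1) = 12.3·26.00/11.3 = 28.3009.

28.3009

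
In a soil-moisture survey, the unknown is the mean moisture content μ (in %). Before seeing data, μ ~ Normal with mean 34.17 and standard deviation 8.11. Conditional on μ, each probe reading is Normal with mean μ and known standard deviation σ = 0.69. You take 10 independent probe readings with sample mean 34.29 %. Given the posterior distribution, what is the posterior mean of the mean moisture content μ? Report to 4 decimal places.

For Normal data with known variance σ², a Normal(μ₀, σ₀²) prior on μ is conjugate. Posterior precision = 1/σ₀² + n/σ²; posterior mean is the precision-weighted average of μ₀ and x̄.
n·x̄ = 10·34.29 = 342.9.
σ₀² = 8.11² = 65.7721, σ² = 0.69² = 0.4761; σ² + n·σ₀² = 0.4761 + 10·65.7721 = 658.1971.
Posterior mean = (μ₀/σ₀² + n·x̄/σ²)/(1/σ₀² + n/σ²) = (σ²·μ₀ + σ₀²·n·x̄)/(σ² + n·σ₀²) = (0.4761·34.17 + 65.7721·342.9)/658.1971 = 22569.521427/658.1971 = 34.2899.

34.2899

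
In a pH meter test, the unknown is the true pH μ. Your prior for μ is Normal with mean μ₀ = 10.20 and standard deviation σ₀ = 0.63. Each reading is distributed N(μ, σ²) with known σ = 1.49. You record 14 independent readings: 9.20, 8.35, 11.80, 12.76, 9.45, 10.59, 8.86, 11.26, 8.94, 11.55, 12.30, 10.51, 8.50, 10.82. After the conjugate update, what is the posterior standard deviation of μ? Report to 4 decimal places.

0.3366

For Normal data with known variance σ², a Normal(μ₀, σ₀²) prior on μ is conjugate. Posterior precision = 1/σ₀² + n/σ²; posterior mean is the precision-weighted average of μ₀ and x̄.
σ₀² = 0.63² = 0.3969, σ² = 1.49² = 2.2201; σ² + n·σ₀² = 2.2201 + 14·0.3969 = 7.7767.
Posterior precision = 1/σ₀² + n/σ² = 1/0.3969 + 14/2.2201 = (σ² + n·σ₀²)/(σ₀²σ²) = 7.7767/(0.3969·2.2201); posterior variance σₙ² = σ₀²σ²/(σ² + n·σ₀²) = 0.3969·2.2201/7.7767 = 0.113307.
Posterior SD = √σₙ² = √(0.3969·2.2201/7.7767) = 0.3366.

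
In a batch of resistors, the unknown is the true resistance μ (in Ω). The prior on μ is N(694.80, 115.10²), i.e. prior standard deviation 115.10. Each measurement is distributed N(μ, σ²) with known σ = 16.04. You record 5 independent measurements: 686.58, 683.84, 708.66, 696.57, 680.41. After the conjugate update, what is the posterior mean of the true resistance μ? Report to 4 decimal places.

691.2259

For Normal data with known variance σ², a Normal(μ₀, σ₀²) prior on μ is conjugate. Posterior precision = 1/σ₀² + n/σ²; posterior mean is the precision-weighted average of μ₀ and x̄.
Σxᵢ = 686.58 + 683.84 + 708.66 + 696.57 + 680.41 = 3456.06, so n·x̄ = 3456.06.
σ₀² = 115.10² = 13248.01, σ² = 16.04² = 257.2816; σ² + n·σ₀² = 257.2816 + 5·13248.01 = 66497.3316.
Posterior mean = (μ₀/σ₀² + n·x̄/σ²)/(1/σ₀² + n/σ²) = (σ²·μ₀ + σ₀²·n·x̄)/(σ² + n·σ₀²) = (257.2816·694.80 + 13248.01·3456.06)/66497.3316 = 45964676.69628/66497.3316 = 691.2259.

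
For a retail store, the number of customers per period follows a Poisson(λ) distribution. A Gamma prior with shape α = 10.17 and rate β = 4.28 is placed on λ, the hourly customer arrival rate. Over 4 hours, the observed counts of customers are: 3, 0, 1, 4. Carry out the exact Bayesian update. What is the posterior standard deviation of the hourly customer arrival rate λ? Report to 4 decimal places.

0.5148

With a Gamma(shape α, rate β) prior, the Poisson likelihood is conjugate: the posterior is Gamma(α + ΣXᵢ, β + n).
Sum of counts S = 8 over n = 4 hours.
Posterior: Gamma(α+S, β+n) = Gamma(10.17+8, 4.28+4) = Gamma(18.17, 8.28).
SD = √α/β = √18.17/8.28 = 0.5148.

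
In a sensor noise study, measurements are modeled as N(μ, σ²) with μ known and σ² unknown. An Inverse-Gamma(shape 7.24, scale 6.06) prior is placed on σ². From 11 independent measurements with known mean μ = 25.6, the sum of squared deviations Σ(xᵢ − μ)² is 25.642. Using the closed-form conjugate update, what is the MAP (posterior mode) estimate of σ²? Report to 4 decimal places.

1.3742

With known mean μ and an Inverse-Gamma(α, β) prior on σ², the Normal likelihood is conjugate: posterior is Inv-Gamma(α + n/2, β + Σ(xᵢ−μ)²/2).
Posterior: Inv-Gamma(7.24 + 11/2, 6.06 + 25.642/2) = Inv-Gamma(12.74, 18.8810).
Mode = β/(α+1) = 18.8810/13.74 = 1.3742.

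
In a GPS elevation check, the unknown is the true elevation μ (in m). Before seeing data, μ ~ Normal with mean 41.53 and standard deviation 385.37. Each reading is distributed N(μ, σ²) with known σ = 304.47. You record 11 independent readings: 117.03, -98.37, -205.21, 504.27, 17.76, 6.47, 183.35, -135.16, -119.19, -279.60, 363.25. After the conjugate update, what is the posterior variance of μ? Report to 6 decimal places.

For Normal data with known variance σ², a Normal(μ₀, σ₀²) prior on μ is conjugate. Posterior precision = 1/σ₀² + n/σ²; posterior mean is the precision-weighted average of μ₀ and x̄.
σ₀² = 385.37² = 148510.0369, σ² = 304.47² = 92701.9809; σ² + n·σ₀² = 92701.9809 + 11·148510.0369 = 1726312.3868.
Posterior precision = 1/σ₀² + n/σ² = 1/148510.0369 + 11/92701.9809 = (σ² + n·σ₀²)/(σ₀²σ²) = 1726312.3868/(148510.0369·92701.9809); posterior variance σₙ² = σ₀²σ²/(σ² + n·σ₀²) = 148510.0369·92701.9809/1726312.3868 = 7974.903447.

7974.903447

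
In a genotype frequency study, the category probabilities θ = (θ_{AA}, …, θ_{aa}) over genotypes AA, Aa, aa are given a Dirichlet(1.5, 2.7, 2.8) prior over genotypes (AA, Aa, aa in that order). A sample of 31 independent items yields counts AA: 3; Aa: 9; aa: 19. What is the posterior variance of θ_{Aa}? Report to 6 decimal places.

The Dirichlet prior is conjugate to the Multinomial likelihood: each posterior αⱼ = prior αⱼ + observed count nⱼ.
Posterior concentration: (4.5, 11.7, 21.8), total = 38.0.
Var[θ_j] = α_j(Σα−α_j)/((Σα)²(Σα+1)) = 11.7·26.3/(38.0²·39.0) = 0.005464.

0.005464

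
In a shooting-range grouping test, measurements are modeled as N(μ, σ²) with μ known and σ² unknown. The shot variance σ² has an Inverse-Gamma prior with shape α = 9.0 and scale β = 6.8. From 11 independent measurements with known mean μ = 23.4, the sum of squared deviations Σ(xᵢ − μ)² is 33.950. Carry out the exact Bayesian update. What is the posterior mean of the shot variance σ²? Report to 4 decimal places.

1.7611

With known mean μ and an Inverse-Gamma(α, β) prior on σ², the Normal likelihood is conjugate: posterior is Inv-Gamma(α + n/2, β + Σ(xᵢ−μ)²/2).
Posterior: Inv-Gamma(9.0 + 11/2, 6.8 + 33.950/2) = Inv-Gamma(14.50, 23.7750).
E[σ²|data] = β/(α−1) = 23.7750/13.50 = 1.7611.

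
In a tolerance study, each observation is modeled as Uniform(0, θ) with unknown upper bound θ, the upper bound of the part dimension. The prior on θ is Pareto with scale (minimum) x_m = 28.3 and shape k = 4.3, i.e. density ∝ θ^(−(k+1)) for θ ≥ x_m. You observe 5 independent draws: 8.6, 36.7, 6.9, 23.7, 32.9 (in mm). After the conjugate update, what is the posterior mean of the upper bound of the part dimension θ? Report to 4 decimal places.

41.1217

A Pareto(scale x_m, shape k) prior on the upper bound θ of Uniform(0, θ) is conjugate: posterior is Pareto(max(x_m, max xᵢ), k + n).
Sample maximum = 36.7; prior scale x_m = 28.3 → posterior scale = max = 36.7.
Posterior shape = 4.3 + 5 = 9.3.
E[θ|data] = k·x_m/(k−1) = 9.3·36.7/8.3 = 41.1217.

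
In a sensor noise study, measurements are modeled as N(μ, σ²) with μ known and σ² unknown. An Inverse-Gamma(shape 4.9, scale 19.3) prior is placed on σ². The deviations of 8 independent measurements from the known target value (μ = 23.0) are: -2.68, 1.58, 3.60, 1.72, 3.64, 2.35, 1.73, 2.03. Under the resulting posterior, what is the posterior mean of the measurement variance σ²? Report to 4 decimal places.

With known mean μ and an Inverse-Gamma(α, β) prior on σ², the Normal likelihood is conjugate: posterior is Inv-Gamma(α + n/2, β + Σ(xᵢ−μ)²/2).
Σ(xᵢ−μ)² = (-2.68)² + (1.58)² + (3.60)² + (1.72)² + (3.64)² + (2.35)² + (1.73)² + (2.03)² = 51.4831.
Posterior: Inv-Gamma(4.9 + 8/2, 19.3 + 51.4831/2) = Inv-Gamma(8.90, 45.04155).
E[σ²|data] = β/(α−1) = 45.04155/7.90 = 5.7015.

5.7015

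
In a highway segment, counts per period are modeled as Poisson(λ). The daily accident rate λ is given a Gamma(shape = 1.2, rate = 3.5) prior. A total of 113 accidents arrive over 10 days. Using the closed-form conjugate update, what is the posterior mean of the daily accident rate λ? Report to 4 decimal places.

8.4593

With a Gamma(shape α, rate β) prior, the Poisson likelihood is conjugate: the posterior is Gamma(α + ΣXᵢ, β + n).
Posterior: Gamma(α+S, β+n) = Gamma(1.2+113, 3.5+10) = Gamma(114.2, 13.5).
Posterior mean = α/β = 114.2/13.5 = 8.4593.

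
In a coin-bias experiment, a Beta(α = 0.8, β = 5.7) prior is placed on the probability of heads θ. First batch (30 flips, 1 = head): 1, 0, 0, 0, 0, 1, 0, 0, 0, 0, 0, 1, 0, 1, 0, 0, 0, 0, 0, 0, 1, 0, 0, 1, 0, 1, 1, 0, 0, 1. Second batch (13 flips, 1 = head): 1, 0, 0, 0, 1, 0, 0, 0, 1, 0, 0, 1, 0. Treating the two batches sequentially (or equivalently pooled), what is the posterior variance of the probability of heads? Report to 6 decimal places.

The Beta prior is conjugate to a Binomial/Bernoulli likelihood; the update adds successes to α and failures to β.
After batch 1: Beta(0.8+9, 5.7+21) = Beta(9.8, 26.7).
After batch 2: Beta(9.8+4, 26.7+9) = Beta(13.8, 35.7).
Var = αβ/((α+β)²(α+β+1)) = 13.8·35.7/(49.5²·50.5) = 0.003981.

0.003981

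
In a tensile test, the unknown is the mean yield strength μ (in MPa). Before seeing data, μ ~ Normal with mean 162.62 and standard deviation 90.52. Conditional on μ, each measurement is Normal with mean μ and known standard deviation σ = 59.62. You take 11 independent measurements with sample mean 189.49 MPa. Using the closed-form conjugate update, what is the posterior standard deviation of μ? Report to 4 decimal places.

For Normal data with known variance σ², a Normal(μ₀, σ₀²) prior on μ is conjugate. Posterior precision = 1/σ₀² + n/σ²; posterior mean is the precision-weighted average of μ₀ and x̄.
σ₀² = 90.52² = 8193.8704, σ² = 59.62² = 3554.5444; σ² + n·σ₀² = 3554.5444 + 11·8193.8704 = 93687.1188.
Posterior precision = 1/σ₀² + n/σ² = 1/8193.8704 + 11/3554.5444 = (σ² + n·σ₀²)/(σ₀²σ²) = 93687.1188/(8193.8704·3554.5444); posterior variance σₙ² = σ₀²σ²/(σ² + n·σ₀²) = 8193.8704·3554.5444/93687.1188 = 310.880263.
Posterior SD = √σₙ² = √(8193.8704·3554.5444/93687.1188) = 17.6318.

17.6318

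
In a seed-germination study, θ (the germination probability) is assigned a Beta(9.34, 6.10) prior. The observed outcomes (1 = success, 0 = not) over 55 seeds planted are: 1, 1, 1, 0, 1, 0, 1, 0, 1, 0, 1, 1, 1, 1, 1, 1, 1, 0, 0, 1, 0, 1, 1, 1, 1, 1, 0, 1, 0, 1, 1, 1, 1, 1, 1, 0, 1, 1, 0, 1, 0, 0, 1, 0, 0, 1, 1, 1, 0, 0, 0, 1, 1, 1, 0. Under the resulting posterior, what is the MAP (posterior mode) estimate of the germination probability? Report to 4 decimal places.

The Beta prior is conjugate to a Binomial/Bernoulli likelihood; the update adds successes to α and failures to β.
Posterior: Beta(α+k, β+n−k) = Beta(9.34+36, 6.10+19) = Beta(45.34, 25.10).
Mode of Beta(a,b) for a,b>1 is (a−1)/(a+b−2) = 44.34/68.44 = 0.6479.

0.6479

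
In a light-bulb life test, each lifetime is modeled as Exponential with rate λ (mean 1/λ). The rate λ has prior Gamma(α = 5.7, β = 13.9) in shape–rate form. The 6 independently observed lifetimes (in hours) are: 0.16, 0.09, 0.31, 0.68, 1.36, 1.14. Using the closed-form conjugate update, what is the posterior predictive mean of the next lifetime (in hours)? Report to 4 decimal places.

With a Gamma(shape α, rate β) prior on the exponential rate λ, the posterior after n observations with total T = Σxᵢ is Gamma(α+n, β+T).
Sum of observations T = 3.74 hours; n = 6.
Posterior: Gamma(5.7+6, 13.9+3.74) = Gamma(11.7, 17.64).
The predictive distribution for the next observation is Lomax; its mean is β/(α−1) = 17.64/10.7 = 1.6486.

1.6486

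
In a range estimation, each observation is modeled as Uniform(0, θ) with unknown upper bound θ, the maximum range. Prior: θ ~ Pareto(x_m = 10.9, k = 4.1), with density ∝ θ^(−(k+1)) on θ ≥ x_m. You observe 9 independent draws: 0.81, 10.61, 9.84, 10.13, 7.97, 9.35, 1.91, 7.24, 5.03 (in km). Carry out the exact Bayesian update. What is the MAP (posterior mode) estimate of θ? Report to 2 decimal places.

10.90

A Pareto(scale x_m, shape k) prior on the upper bound θ of Uniform(0, θ) is conjugate: posterior is Pareto(max(x_m, max xᵢ), k + n).
Sample maximum = 10.61; prior scale x_m = 10.9 → posterior scale = max = 10.90.
Posterior shape = 4.1 + 9 = 13.1.
The Pareto density is decreasing on [x_m, ∞), so the mode is x_m = 10.90.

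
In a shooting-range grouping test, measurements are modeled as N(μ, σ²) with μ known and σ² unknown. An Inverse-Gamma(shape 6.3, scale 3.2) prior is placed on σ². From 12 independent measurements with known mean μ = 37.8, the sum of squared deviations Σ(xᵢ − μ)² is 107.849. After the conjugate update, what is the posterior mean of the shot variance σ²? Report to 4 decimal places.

5.0553

With known mean μ and an Inverse-Gamma(α, β) prior on σ², the Normal likelihood is conjugate: posterior is Inv-Gamma(α + n/2, β + Σ(xᵢ−μ)²/2).
Posterior: Inv-Gamma(6.3 + 12/2, 3.2 + 107.849/2) = Inv-Gamma(12.30, 57.1245).
E[σ²|data] = β/(α−1) = 57.1245/11.30 = 5.0553.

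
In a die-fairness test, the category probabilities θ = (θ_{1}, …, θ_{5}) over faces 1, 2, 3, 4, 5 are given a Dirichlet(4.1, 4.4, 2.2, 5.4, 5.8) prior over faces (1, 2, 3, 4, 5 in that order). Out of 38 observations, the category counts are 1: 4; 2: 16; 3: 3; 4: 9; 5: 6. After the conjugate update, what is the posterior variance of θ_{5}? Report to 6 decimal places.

The Dirichlet prior is conjugate to the Multinomial likelihood: each posterior αⱼ = prior αⱼ + observed count nⱼ.
Posterior concentration: (8.1, 20.4, 5.2, 14.4, 11.8), total = 59.9.
Var[θ_j] = α_j(Σα−α_j)/((Σα)²(Σα+1)) = 11.8·48.1/(59.9²·60.9) = 0.002598.

0.002598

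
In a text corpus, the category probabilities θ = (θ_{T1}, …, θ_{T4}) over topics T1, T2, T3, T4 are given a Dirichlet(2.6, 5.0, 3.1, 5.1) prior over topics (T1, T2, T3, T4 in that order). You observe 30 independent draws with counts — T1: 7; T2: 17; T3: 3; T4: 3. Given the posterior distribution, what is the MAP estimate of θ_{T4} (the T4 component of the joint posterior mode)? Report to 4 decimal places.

0.1699

The Dirichlet prior is conjugate to the Multinomial likelihood: each posterior αⱼ = prior αⱼ + observed count nⱼ.
Posterior concentration: (9.6, 22.0, 6.1, 8.1), total = 45.8.
Joint mode component: (α_{T4}−1)/(Σα−K) = 7.1/41.8 = 0.1699.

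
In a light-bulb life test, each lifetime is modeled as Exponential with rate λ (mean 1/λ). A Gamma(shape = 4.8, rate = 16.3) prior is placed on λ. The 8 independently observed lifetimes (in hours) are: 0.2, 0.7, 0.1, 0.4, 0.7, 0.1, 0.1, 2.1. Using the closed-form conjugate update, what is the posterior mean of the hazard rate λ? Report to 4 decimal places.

With a Gamma(shape α, rate β) prior on the exponential rate λ, the posterior after n observations with total T = Σxᵢ is Gamma(α+n, β+T).
Sum of observations T = 4.4 hours; n = 8.
Posterior: Gamma(4.8+8, 16.3+4.4) = Gamma(12.8, 20.7).
Posterior mean of λ = α/β = 12.8/20.7 = 0.6184.

0.6184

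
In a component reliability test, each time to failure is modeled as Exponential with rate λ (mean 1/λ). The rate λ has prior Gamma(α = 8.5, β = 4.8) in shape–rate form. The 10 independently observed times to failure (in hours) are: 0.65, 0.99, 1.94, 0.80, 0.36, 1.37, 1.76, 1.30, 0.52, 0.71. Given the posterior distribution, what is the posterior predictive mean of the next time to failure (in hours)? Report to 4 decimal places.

With a Gamma(shape α, rate β) prior on the exponential rate λ, the posterior after n observations with total T = Σxᵢ is Gamma(α+n, β+T).
Sum of observations T = 10.40 hours; n = 10.
Posterior: Gamma(8.5+10, 4.8+10.40) = Gamma(18.5, 15.20).
The predictive distribution for the next observation is Lomax; its mean is β/(α−1) = 15.20/17.5 = 0.8686.

0.8686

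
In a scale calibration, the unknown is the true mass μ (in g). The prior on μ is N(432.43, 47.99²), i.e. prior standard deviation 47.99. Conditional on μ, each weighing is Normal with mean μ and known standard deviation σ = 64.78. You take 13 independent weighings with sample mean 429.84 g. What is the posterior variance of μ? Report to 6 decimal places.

283.120387

For Normal data with known variance σ², a Normal(μ₀, σ₀²) prior on μ is conjugate. Posterior precision = 1/σ₀² + n/σ²; posterior mean is the precision-weighted average of μ₀ and x̄.
σ₀² = 47.99² = 2303.0401, σ² = 64.78² = 4196.4484; σ² + n·σ₀² = 4196.4484 + 13·2303.0401 = 34135.9697.
Posterior precision = 1/σ₀² + n/σ² = 1/2303.0401 + 13/4196.4484 = (σ² + n·σ₀²)/(σ₀²σ²) = 34135.9697/(2303.0401·4196.4484); posterior variance σₙ² = σ₀²σ²/(σ² + n·σ₀²) = 2303.0401·4196.4484/34135.9697 = 283.120387.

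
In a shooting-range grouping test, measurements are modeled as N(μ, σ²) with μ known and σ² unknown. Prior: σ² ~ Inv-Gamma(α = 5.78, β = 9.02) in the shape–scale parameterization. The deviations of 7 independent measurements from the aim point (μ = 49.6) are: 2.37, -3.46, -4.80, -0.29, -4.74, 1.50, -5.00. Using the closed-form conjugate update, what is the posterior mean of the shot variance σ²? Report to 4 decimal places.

6.5501

With known mean μ and an Inverse-Gamma(α, β) prior on σ², the Normal likelihood is conjugate: posterior is Inv-Gamma(α + n/2, β + Σ(xᵢ−μ)²/2).
Σ(xᵢ−μ)² = (2.37)² + (-3.46)² + (-4.80)² + (-0.29)² + (-4.74)² + (1.50)² + (-5.00)² = 90.4302.
Posterior: Inv-Gamma(5.78 + 7/2, 9.02 + 90.4302/2) = Inv-Gamma(9.28, 54.23510).
E[σ²|data] = β/(α−1) = 54.23510/8.28 = 6.5501.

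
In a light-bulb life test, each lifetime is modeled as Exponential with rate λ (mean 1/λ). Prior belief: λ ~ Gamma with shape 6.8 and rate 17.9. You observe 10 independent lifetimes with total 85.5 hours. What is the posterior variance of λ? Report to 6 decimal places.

0.001571

With a Gamma(shape α, rate β) prior on the exponential rate λ, the posterior after n observations with total T = Σxᵢ is Gamma(α+n, β+T).
Posterior: Gamma(6.8+10, 17.9+85.5) = Gamma(16.8, 103.4).
Var = α/β² = 0.001571.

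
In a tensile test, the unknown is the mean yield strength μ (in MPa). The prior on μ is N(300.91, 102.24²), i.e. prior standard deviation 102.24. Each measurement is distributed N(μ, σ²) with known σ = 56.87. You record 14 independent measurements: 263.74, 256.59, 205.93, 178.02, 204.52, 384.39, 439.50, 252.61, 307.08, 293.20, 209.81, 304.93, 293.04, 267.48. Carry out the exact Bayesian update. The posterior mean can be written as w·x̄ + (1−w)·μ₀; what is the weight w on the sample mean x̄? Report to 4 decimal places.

0.9784

For Normal data with known variance σ², a Normal(μ₀, σ₀²) prior on μ is conjugate. Posterior precision = 1/σ₀² + n/σ²; posterior mean is the precision-weighted average of μ₀ and x̄.
σ₀² = 102.24² = 10453.0176, σ² = 56.87² = 3234.1969. Prior precision 1/σ₀² = 1/10453.0176; data precision n/σ² = 14/3234.1969.
w = (n/σ²)/(1/σ₀² + n/σ²) = n·σ₀²/(σ² + n·σ₀²) = 14·10453.0176/(3234.1969 + 14·10453.0176) = 146342.2464/149576.4433 = 0.9784.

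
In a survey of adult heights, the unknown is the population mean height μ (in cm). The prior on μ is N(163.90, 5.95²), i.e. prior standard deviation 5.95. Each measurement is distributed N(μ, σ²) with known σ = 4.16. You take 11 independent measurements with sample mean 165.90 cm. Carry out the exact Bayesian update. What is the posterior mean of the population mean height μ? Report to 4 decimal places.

165.8149

For Normal data with known variance σ², a Normal(μ₀, σ₀²) prior on μ is conjugate. Posterior precision = 1/σ₀² + n/σ²; posterior mean is the precision-weighted average of μ₀ and x̄.
n·x̄ = 11·165.90 = 1824.9.
σ₀² = 5.95² = 35.4025, σ² = 4.16² = 17.3056; σ² + n·σ₀² = 17.3056 + 11·35.4025 = 406.7331.
Posterior mean = (μ₀/σ₀² + n·x̄/σ²)/(1/σ₀² + n/σ²) = (σ²·μ₀ + σ₀²·n·x̄)/(σ² + n·σ₀²) = (17.3056·163.90 + 35.4025·1824.9)/406.7331 = 67442.41009/406.7331 = 165.8149.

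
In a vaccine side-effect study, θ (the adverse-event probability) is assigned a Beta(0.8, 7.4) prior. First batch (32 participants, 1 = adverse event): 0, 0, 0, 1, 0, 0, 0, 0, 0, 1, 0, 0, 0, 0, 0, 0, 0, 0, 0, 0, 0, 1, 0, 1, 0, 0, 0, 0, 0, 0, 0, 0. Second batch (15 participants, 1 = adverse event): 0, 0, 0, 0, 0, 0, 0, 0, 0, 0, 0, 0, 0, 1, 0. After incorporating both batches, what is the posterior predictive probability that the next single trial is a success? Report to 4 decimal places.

0.1051

The Beta prior is conjugate to a Binomial/Bernoulli likelihood; the update adds successes to α and failures to β.
After batch 1: Beta(0.8+4, 7.4+28) = Beta(4.8, 35.4).
After batch 2: Beta(4.8+1, 35.4+14) = Beta(5.8, 49.4).
For a single future Bernoulli trial, P(success | data) = α/(α+β) = 0.1051.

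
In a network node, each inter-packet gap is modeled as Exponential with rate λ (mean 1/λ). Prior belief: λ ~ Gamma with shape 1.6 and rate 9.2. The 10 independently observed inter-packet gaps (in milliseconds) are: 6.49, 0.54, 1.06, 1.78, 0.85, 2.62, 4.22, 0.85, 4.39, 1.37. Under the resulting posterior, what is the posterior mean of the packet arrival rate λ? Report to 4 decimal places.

With a Gamma(shape α, rate β) prior on the exponential rate λ, the posterior after n observations with total T = Σxᵢ is Gamma(α+n, β+T).
Sum of observations T = 24.17 milliseconds; n = 10.
Posterior: Gamma(1.6+10, 9.2+24.17) = Gamma(11.6, 33.37).
Posterior mean of λ = α/β = 11.6/33.37 = 0.3476.

0.3476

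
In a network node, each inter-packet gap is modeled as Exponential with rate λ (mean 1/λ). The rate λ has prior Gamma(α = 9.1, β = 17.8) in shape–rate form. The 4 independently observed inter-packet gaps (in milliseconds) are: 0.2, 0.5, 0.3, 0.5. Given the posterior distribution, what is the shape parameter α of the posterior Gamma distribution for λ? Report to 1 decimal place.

With a Gamma(shape α, rate β) prior on the exponential rate λ, the posterior after n observations with total T = Σxᵢ is Gamma(α+n, β+T).
Sum of observations T = 1.5 milliseconds; n = 4.
Posterior: Gamma(9.1+4, 17.8+1.5) = Gamma(13.1, 19.3).
Posterior α = 13.1.

13.1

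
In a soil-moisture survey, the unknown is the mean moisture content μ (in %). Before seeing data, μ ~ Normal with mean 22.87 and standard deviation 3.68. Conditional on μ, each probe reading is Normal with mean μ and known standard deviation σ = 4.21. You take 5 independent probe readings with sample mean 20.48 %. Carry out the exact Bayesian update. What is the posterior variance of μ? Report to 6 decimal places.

For Normal data with known variance σ², a Normal(μ₀, σ₀²) prior on μ is conjugate. Posterior precision = 1/σ₀² + n/σ²; posterior mean is the precision-weighted average of μ₀ and x̄.
σ₀² = 3.68² = 13.5424, σ² = 4.21² = 17.7241; σ² + n·σ₀² = 17.7241 + 5·13.5424 = 85.4361.
Posterior precision = 1/σ₀² + n/σ² = 1/13.5424 + 5/17.7241 = (σ² + n·σ₀²)/(σ₀²σ²) = 85.4361/(13.5424·17.7241); posterior variance σₙ² = σ₀²σ²/(σ² + n·σ₀²) = 13.5424·17.7241/85.4361 = 2.809431.

2.809431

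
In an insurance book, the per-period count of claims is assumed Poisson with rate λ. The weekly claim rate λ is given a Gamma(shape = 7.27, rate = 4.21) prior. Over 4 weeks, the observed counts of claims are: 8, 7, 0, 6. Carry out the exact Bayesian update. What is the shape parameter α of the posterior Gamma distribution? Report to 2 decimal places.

28.27

With a Gamma(shape α, rate β) prior, the Poisson likelihood is conjugate: the posterior is Gamma(α + ΣXᵢ, β + n).
Sum of counts S = 21 over n = 4 weeks.
Posterior: Gamma(α+S, β+n) = Gamma(7.27+21, 4.21+4) = Gamma(28.27, 8.21).
Posterior α = 28.27.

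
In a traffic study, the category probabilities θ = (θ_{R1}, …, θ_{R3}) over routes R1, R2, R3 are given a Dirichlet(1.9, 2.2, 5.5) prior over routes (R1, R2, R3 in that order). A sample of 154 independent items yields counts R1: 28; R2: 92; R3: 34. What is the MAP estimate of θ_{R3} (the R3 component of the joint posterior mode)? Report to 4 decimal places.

The Dirichlet prior is conjugate to the Multinomial likelihood: each posterior αⱼ = prior αⱼ + observed count nⱼ.
Posterior concentration: (29.9, 94.2, 39.5), total = 163.6.
Joint mode component: (α_{R3}−1)/(Σα−K) = 38.5/160.6 = 0.2397.

0.2397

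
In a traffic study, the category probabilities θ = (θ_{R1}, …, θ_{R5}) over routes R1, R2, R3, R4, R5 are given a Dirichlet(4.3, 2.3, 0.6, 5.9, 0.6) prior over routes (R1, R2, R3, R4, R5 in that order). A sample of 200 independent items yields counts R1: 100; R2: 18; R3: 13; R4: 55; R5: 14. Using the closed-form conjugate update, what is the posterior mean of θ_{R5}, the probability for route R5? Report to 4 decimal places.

0.0683

The Dirichlet prior is conjugate to the Multinomial likelihood: each posterior αⱼ = prior αⱼ + observed count nⱼ.
Posterior concentration: (104.3, 20.3, 13.6, 60.9, 14.6), total = 213.7.
E[θ_{R5}|data] = α_{R5}/Σα = 14.6/213.7 = 0.0683.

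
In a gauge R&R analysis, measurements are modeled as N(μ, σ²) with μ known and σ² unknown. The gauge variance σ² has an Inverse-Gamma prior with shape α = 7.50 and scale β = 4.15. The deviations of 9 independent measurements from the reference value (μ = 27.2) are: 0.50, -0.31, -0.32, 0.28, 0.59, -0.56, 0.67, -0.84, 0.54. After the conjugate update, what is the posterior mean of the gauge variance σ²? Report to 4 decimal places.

0.4970

With known mean μ and an Inverse-Gamma(α, β) prior on σ², the Normal likelihood is conjugate: posterior is Inv-Gamma(α + n/2, β + Σ(xᵢ−μ)²/2).
Σ(xᵢ−μ)² = (0.50)² + (-0.31)² + (-0.32)² + (0.28)² + (0.59)² + (-0.56)² + (0.67)² + (-0.84)² + (0.54)² = 2.6347.
Posterior: Inv-Gamma(7.50 + 9/2, 4.15 + 2.6347/2) = Inv-Gamma(12.00, 5.46735).
E[σ²|data] = β/(α−1) = 5.46735/11.00 = 0.4970.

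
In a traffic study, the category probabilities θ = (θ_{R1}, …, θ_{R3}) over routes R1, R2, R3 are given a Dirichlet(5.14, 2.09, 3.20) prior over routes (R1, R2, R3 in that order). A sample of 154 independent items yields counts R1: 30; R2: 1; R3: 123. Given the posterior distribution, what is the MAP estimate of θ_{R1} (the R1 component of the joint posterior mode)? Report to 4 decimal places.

The Dirichlet prior is conjugate to the Multinomial likelihood: each posterior αⱼ = prior αⱼ + observed count nⱼ.
Posterior concentration: (35.14, 3.09, 126.20), total = 164.43.
Joint mode component: (α_{R1}−1)/(Σα−K) = 34.14/161.43 = 0.2115.

0.2115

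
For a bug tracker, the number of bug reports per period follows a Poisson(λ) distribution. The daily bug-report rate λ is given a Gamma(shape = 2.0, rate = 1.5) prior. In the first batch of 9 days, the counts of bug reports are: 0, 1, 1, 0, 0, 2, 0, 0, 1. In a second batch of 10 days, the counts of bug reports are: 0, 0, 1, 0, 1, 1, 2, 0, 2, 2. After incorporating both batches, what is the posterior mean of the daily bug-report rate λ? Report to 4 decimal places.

0.7805

With a Gamma(shape α, rate β) prior, the Poisson likelihood is conjugate: the posterior is Gamma(α + ΣXᵢ, β + n).
Batch 1: sum of counts S = 5 over n = 9 days.
After batch 1: Gamma(α+S, β+n) = Gamma(2.0+5, 1.5+9) = Gamma(7.0, 10.5).
Batch 2: sum of counts S = 9 over n = 10 days.
After batch 2: Gamma(α+S, β+n) = Gamma(7.0+9, 10.5+10) = Gamma(16.0, 20.5).
Posterior mean = α/β = 16.0/20.5 = 0.7805.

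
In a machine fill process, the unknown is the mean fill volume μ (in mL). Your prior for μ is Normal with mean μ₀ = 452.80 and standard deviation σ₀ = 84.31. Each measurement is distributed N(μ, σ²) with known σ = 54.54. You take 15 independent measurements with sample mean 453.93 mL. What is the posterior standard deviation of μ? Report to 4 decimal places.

For Normal data with known variance σ², a Normal(μ₀, σ₀²) prior on μ is conjugate. Posterior precision = 1/σ₀² + n/σ²; posterior mean is the precision-weighted average of μ₀ and x̄.
σ₀² = 84.31² = 7108.1761, σ² = 54.54² = 2974.6116; σ² + n·σ₀² = 2974.6116 + 15·7108.1761 = 109597.2531.
Posterior precision = 1/σ₀² + n/σ² = 1/7108.1761 + 15/2974.6116 = (σ² + n·σ₀²)/(σ₀²σ²) = 109597.2531/(7108.1761·2974.6116); posterior variance σₙ² = σ₀²σ²/(σ² + n·σ₀²) = 7108.1761·2974.6116/109597.2531 = 192.925119.
Posterior SD = √σₙ² = √(7108.1761·2974.6116/109597.2531) = 13.8897.

13.8897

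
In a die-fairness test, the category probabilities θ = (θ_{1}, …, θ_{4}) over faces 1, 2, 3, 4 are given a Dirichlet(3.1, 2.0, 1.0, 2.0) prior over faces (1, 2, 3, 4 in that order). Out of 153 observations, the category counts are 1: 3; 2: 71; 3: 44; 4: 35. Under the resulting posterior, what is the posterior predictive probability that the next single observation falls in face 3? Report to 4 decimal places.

0.2793

The Dirichlet prior is conjugate to the Multinomial likelihood: each posterior αⱼ = prior αⱼ + observed count nⱼ.
Posterior concentration: (6.1, 73.0, 45.0, 37.0), total = 161.1.
P(next = 3 | data) = α_{3}/Σα = 0.2793.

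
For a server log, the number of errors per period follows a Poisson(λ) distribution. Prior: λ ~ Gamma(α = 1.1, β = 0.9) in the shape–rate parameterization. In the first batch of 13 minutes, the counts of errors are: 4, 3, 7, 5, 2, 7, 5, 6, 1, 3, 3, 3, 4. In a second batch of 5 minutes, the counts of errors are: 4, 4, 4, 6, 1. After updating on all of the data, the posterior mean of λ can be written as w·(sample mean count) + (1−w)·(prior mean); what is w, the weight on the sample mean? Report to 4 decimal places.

With a Gamma(shape α, rate β) prior, the Poisson likelihood is conjugate: the posterior is Gamma(α + ΣXᵢ, β + n).
Total number of minutes: n = 13 + 5 = 18.
Posterior mean = (α₀+S)/(β₀+n) = [n/(β₀+n)]·(S/n) + [β₀/(β₀+n)]·(α₀/β₀), so only n and β₀ enter the weight.
Weight on data w = n/(β₀+n) = 18/(0.9+18) = 18/18.9 = 0.9524.

0.9524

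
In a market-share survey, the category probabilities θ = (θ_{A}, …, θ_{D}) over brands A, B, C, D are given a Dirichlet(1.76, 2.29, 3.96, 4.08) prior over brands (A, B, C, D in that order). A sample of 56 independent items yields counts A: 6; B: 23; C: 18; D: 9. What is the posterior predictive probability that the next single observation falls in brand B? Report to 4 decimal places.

The Dirichlet prior is conjugate to the Multinomial likelihood: each posterior αⱼ = prior αⱼ + observed count nⱼ.
Posterior concentration: (7.76, 25.29, 21.96, 13.08), total = 68.09.
P(next = B | data) = α_{B}/Σα = 0.3714.

0.3714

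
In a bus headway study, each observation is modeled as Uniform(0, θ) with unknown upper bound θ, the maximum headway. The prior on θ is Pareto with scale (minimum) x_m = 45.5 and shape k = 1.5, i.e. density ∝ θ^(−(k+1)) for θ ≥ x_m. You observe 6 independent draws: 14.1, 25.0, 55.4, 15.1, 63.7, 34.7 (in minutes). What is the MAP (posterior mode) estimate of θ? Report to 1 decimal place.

A Pareto(scale x_m, shape k) prior on the upper bound θ of Uniform(0, θ) is conjugate: posterior is Pareto(max(x_m, max xᵢ), k + n).
Sample maximum = 63.7; prior scale x_m = 45.5 → posterior scale = max = 63.7.
Posterior shape = 1.5 + 6 = 7.5.
The Pareto density is decreasing on [x_m, ∞), so the mode is x_m = 63.7.

63.7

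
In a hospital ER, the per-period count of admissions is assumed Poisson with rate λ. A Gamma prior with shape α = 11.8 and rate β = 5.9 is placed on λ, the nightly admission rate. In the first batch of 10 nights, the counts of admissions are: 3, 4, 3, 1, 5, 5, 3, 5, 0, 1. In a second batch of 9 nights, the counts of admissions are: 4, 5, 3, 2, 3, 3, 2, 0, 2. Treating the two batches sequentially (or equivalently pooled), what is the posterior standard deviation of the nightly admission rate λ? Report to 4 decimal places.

With a Gamma(shape α, rate β) prior, the Poisson likelihood is conjugate: the posterior is Gamma(α + ΣXᵢ, β + n).
Batch 1: sum of counts S = 30 over n = 10 nights.
After batch 1: Gamma(α+S, β+n) = Gamma(11.8+30, 5.9+10) = Gamma(41.8, 15.9).
Batch 2: sum of counts S = 24 over n = 9 nights.
After batch 2: Gamma(α+S, β+n) = Gamma(41.8+24, 15.9+9) = Gamma(65.8, 24.9).
SD = √α/β = √65.8/24.9 = 0.3258.

0.3258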